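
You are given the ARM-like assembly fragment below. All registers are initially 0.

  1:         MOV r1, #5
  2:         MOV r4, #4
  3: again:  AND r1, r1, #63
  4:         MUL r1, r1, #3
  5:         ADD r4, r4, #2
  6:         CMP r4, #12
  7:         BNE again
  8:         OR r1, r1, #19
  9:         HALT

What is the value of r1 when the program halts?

after MOV r1, #5: r1=5
after MOV r4, #4: r4=4
after AND r1, r1, #63: r1=5&63=5
after MUL r1, r1, #3: r1=5*3=15
after ADD r4, r4, #2: r4=4+2=6
CMP r4, #12  (cmp 6,12)
BNE again: taken
after AND r1, r1, #63: r1=15&63=15
after MUL r1, r1, #3: r1=15*3=45
after ADD r4, r4, #2: r4=6+2=8
CMP r4, #12  (cmp 8,12)
BNE again: taken
after AND r1, r1, #63: r1=45&63=45
after MUL r1, r1, #3: r1=45*3=135
after ADD r4, r4, #2: r4=8+2=10
CMP r4, #12  (cmp 10,12)
BNE again: taken
after AND r1, r1, #63: r1=135&63=7
after MUL r1, r1, #3: r1=7*3=21
after ADD r4, r4, #2: r4=10+2=12
CMP r4, #12  (cmp 12,12)
BNE again: not taken
after OR r1, r1, #19: r1=21|19=23
halt.

23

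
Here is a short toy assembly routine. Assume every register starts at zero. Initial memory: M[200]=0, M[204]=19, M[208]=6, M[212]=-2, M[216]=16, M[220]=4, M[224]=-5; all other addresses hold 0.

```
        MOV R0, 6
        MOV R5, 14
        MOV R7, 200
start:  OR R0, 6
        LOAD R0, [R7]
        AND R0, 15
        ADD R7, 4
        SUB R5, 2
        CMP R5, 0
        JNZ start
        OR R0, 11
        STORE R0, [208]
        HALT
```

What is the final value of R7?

228

R0=6
R5=14
R7=200
R0=6|6=6
R0=M[200]=0
R0=0&15=0
R7=200+4=204
R5=14-2=12
CMP R5, 0  (cmp 12,0)
JNZ start: taken
R0=0|6=6
R0=M[204]=19
R0=19&15=3
R7=204+4=208
R5=12-2=10
CMP R5, 0  (cmp 10,0)
JNZ start: taken
R0=3|6=7
R0=M[208]=6
R0=6&15=6
R7=208+4=212
R5=10-2=8
CMP R5, 0  (cmp 8,0)
JNZ start: taken
R0=6|6=6
R0=M[212]=-2
R0=(-2)&15=14
R7=212+4=216
R5=8-2=6
CMP R5, 0  (cmp 6,0)
JNZ start: taken
R0=14|6=14
R0=M[216]=16
R0=16&15=0
R7=216+4=220
R5=6-2=4
CMP R5, 0  (cmp 4,0)
JNZ start: taken
R0=0|6=6
R0=M[220]=4
R0=4&15=4
R7=220+4=224
R5=4-2=2
CMP R5, 0  (cmp 2,0)
JNZ start: taken
R0=4|6=6
R0=M[224]=-5
R0=(-5)&15=11
R7=224+4=228
R5=2-2=0
CMP R5, 0  (cmp 0,0)
JNZ start: not taken
R0=11|11=11
STORE R0, [208] → M[208]=11
halt.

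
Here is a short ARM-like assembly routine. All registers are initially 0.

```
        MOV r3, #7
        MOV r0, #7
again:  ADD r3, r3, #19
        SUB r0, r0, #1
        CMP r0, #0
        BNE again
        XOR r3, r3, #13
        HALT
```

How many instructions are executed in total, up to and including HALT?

MOV r3, #7 → r3=7
MOV r0, #7 → r0=7
ADD r3, r3, #19 → r3=7+19=26
SUB r0, r0, #1 → r0=7-1=6
CMP r0, #0  (cmp 6,0)
BNE again: taken
ADD r3, r3, #19 → r3=26+19=45
SUB r0, r0, #1 → r0=6-1=5
CMP r0, #0  (cmp 5,0)
BNE again: taken
ADD r3, r3, #19 → r3=45+19=64
SUB r0, r0, #1 → r0=5-1=4
CMP r0, #0  (cmp 4,0)
BNE again: taken
ADD r3, r3, #19 → r3=64+19=83
SUB r0, r0, #1 → r0=4-1=3
CMP r0, #0  (cmp 3,0)
BNE again: taken
ADD r3, r3, #19 → r3=83+19=102
SUB r0, r0, #1 → r0=3-1=2
CMP r0, #0  (cmp 2,0)
BNE again: taken
ADD r3, r3, #19 → r3=102+19=121
SUB r0, r0, #1 → r0=2-1=1
CMP r0, #0  (cmp 1,0)
BNE again: taken
ADD r3, r3, #19 → r3=121+19=140
SUB r0, r0, #1 → r0=1-1=0
CMP r0, #0  (cmp 0,0)
BNE again: not taken
XOR r3, r3, #13 → r3=140^13=129
halt.
Total executed instructions: 32.

32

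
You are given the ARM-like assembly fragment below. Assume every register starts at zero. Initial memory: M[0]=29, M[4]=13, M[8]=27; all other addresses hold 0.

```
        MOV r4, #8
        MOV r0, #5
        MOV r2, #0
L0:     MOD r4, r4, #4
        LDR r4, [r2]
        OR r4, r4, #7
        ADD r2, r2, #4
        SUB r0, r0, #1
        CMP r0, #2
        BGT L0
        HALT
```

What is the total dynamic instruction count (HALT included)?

after MOV r4, #8: r4=8
after MOV r0, #5: r0=5
after MOV r2, #0: r2=0
after MOD r4, r4, #4: r4=8%4=0
after LDR r4, [r2]: r4=M[0]=29
after OR r4, r4, #7: r4=29|7=31
after ADD r2, r2, #4: r2=0+4=4
after SUB r0, r0, #1: r0=5-1=4
CMP r0, #2  (cmp 4,2)
BGT L0: taken
after MOD r4, r4, #4: r4=31%4=3
after LDR r4, [r2]: r4=M[4]=13
after OR r4, r4, #7: r4=13|7=15
after ADD r2, r2, #4: r2=4+4=8
after SUB r0, r0, #1: r0=4-1=3
CMP r0, #2  (cmp 3,2)
BGT L0: taken
after MOD r4, r4, #4: r4=15%4=3
after LDR r4, [r2]: r4=M[8]=27
after OR r4, r4, #7: r4=27|7=31
after ADD r2, r2, #4: r2=8+4=12
after SUB r0, r0, #1: r0=3-1=2
CMP r0, #2  (cmp 2,2)
BGT L0: not taken
halt.
Total executed instructions: 25.

25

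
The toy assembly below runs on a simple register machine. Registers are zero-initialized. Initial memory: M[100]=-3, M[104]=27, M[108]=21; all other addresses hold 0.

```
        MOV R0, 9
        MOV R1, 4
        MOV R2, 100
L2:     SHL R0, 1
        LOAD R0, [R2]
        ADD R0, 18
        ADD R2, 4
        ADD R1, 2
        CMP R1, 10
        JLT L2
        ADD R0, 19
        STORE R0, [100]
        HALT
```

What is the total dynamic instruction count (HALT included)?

R0=9
R1=4
R2=100
R0=9<<1=18
R0=M[100]=-3
R0=(-3)+18=15
R2=100+4=104
R1=4+2=6
CMP R1, 10  (cmp 6,10)
JLT L2: taken
R0=15<<1=30
R0=M[104]=27
R0=27+18=45
R2=104+4=108
R1=6+2=8
CMP R1, 10  (cmp 8,10)
JLT L2: taken
R0=45<<1=90
R0=M[108]=21
R0=21+18=39
R2=108+4=112
R1=8+2=10
CMP R1, 10  (cmp 10,10)
JLT L2: not taken
R0=39+19=58
STORE R0, [100] → M[100]=58
halt.
Total executed instructions: 27.

27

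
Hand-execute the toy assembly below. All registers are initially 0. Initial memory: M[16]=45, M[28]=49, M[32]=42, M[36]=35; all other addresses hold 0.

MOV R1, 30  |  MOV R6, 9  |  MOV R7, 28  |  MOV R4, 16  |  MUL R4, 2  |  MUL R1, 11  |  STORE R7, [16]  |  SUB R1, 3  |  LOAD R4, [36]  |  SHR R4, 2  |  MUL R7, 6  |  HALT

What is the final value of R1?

327

after MOV R1, 30: R1=30
after MOV R6, 9: R6=9
after MOV R7, 28: R7=28
after MOV R4, 16: R4=16
after MUL R4, 2: R4=16*2=32
after MUL R1, 11: R1=30*11=330
STORE R7, [16] → M[16]=28
after SUB R1, 3: R1=330-3=327
after LOAD R4, [36]: R4=M[36]=35
after SHR R4, 2: R4=35>>2=8
after MUL R7, 6: R7=28*6=168
halt.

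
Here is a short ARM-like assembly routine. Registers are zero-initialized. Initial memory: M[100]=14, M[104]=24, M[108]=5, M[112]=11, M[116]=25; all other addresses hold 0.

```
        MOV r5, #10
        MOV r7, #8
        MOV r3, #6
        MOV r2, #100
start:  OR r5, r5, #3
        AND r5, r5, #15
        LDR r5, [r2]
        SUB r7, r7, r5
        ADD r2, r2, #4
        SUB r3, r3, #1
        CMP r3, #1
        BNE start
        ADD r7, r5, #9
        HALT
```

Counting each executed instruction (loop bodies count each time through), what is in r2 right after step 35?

116

after MOV r5, #10: r5=10
after MOV r7, #8: r7=8
after MOV r3, #6: r3=6
after MOV r2, #100: r2=100
after OR r5, r5, #3: r5=10|3=11
after AND r5, r5, #15: r5=11&15=11
after LDR r5, [r2]: r5=M[100]=14
after SUB r7, r7, r5: r7=8-14=-6
after ADD r2, r2, #4: r2=100+4=104
after SUB r3, r3, #1: r3=6-1=5
CMP r3, #1  (cmp 5,1)
BNE start: taken
after OR r5, r5, #3: r5=14|3=15
after AND r5, r5, #15: r5=15&15=15
after LDR r5, [r2]: r5=M[104]=24
after SUB r7, r7, r5: r7=(-6)-24=-30
after ADD r2, r2, #4: r2=104+4=108
after SUB r3, r3, #1: r3=5-1=4
CMP r3, #1  (cmp 4,1)
BNE start: taken
after OR r5, r5, #3: r5=24|3=27
after AND r5, r5, #15: r5=27&15=11
after LDR r5, [r2]: r5=M[108]=5
after SUB r7, r7, r5: r7=(-30)-5=-35
after ADD r2, r2, #4: r2=108+4=112
after SUB r3, r3, #1: r3=4-1=3
CMP r3, #1  (cmp 3,1)
BNE start: taken
after OR r5, r5, #3: r5=5|3=7
after AND r5, r5, #15: r5=7&15=7
after LDR r5, [r2]: r5=M[112]=11
after SUB r7, r7, r5: r7=(-35)-11=-46
after ADD r2, r2, #4: r2=112+4=116
after SUB r3, r3, #1: r3=3-1=2
CMP r3, #1  (cmp 2,1)
After step 35: r2 = 116.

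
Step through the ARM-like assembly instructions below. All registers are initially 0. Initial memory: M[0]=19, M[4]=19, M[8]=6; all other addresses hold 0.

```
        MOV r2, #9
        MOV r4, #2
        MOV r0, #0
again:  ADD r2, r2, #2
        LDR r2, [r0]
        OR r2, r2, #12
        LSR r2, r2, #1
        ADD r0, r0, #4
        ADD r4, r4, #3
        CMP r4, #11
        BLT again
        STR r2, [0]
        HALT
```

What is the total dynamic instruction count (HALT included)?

29

r2=9
r4=2
r0=0
r2=9+2=11
r2=M[0]=19
r2=19|12=31
r2=31>>1=15
r0=0+4=4
r4=2+3=5
CMP r4, #11  (cmp 5,11)
BLT again: taken
r2=15+2=17
r2=M[4]=19
r2=19|12=31
r2=31>>1=15
r0=4+4=8
r4=5+3=8
CMP r4, #11  (cmp 8,11)
BLT again: taken
r2=15+2=17
r2=M[8]=6
r2=6|12=14
r2=14>>1=7
r0=8+4=12
r4=8+3=11
CMP r4, #11  (cmp 11,11)
BLT again: not taken
STR r2, [0] → M[0]=7
halt.
Total executed instructions: 29.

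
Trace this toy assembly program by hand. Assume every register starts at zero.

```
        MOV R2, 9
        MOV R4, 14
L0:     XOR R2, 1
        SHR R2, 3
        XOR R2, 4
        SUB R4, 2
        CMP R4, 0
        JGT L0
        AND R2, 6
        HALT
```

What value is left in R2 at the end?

4

MOV R2, 9 → R2=9
MOV R4, 14 → R4=14
XOR R2, 1 → R2=9^1=8
SHR R2, 3 → R2=8>>3=1
XOR R2, 4 → R2=1^4=5
SUB R4, 2 → R4=14-2=12
CMP R4, 0  (cmp 12,0)
JGT L0: taken
XOR R2, 1 → R2=5^1=4
SHR R2, 3 → R2=4>>3=0
XOR R2, 4 → R2=0^4=4
SUB R4, 2 → R4=12-2=10
CMP R4, 0  (cmp 10,0)
JGT L0: taken
XOR R2, 1 → R2=4^1=5
SHR R2, 3 → R2=5>>3=0
XOR R2, 4 → R2=0^4=4
SUB R4, 2 → R4=10-2=8
CMP R4, 0  (cmp 8,0)
JGT L0: taken
XOR R2, 1 → R2=4^1=5
SHR R2, 3 → R2=5>>3=0
XOR R2, 4 → R2=0^4=4
SUB R4, 2 → R4=8-2=6
CMP R4, 0  (cmp 6,0)
JGT L0: taken
XOR R2, 1 → R2=4^1=5
SHR R2, 3 → R2=5>>3=0
XOR R2, 4 → R2=0^4=4
SUB R4, 2 → R4=6-2=4
CMP R4, 0  (cmp 4,0)
JGT L0: taken
XOR R2, 1 → R2=4^1=5
SHR R2, 3 → R2=5>>3=0
XOR R2, 4 → R2=0^4=4
SUB R4, 2 → R4=4-2=2
CMP R4, 0  (cmp 2,0)
JGT L0: taken
XOR R2, 1 → R2=4^1=5
SHR R2, 3 → R2=5>>3=0
XOR R2, 4 → R2=0^4=4
SUB R4, 2 → R4=2-2=0
CMP R4, 0  (cmp 0,0)
JGT L0: not taken
AND R2, 6 → R2=4&6=4
halt.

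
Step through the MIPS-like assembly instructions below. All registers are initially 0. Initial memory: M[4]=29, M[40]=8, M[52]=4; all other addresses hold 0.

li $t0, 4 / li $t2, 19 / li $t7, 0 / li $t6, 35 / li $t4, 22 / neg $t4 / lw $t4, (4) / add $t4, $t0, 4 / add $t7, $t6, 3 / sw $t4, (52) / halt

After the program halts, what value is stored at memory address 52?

8

li $t0, 4 → $t0=4
li $t2, 19 → $t2=19
li $t7, 0 → $t7=0
li $t6, 35 → $t6=35
li $t4, 22 → $t4=22
neg $t4 → $t4=-(22)=-22
lw $t4, (4) → $t4=M[4]=29
add $t4, $t0, 4 → $t4=4+4=8
add $t7, $t6, 3 → $t7=35+3=38
sw $t4, (52) → M[52]=8
halt.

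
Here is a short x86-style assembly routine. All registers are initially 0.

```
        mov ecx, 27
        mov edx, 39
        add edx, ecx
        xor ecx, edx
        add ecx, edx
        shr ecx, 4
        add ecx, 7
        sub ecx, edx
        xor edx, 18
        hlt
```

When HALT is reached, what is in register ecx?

mov ecx, 27 → ecx=27
mov edx, 39 → edx=39
add edx, ecx → edx=39+27=66
xor ecx, edx → ecx=27^66=89
add ecx, edx → ecx=89+66=155
shr ecx, 4 → ecx=155>>4=9
add ecx, 7 → ecx=9+7=16
sub ecx, edx → ecx=16-66=-50
xor edx, 18 → edx=66^18=80
halt.

-50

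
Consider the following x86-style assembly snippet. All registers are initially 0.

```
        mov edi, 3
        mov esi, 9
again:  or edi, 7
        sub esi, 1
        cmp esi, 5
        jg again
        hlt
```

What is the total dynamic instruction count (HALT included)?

19

after mov edi, 3: edi=3
after mov esi, 9: esi=9
after or edi, 7: edi=3|7=7
after sub esi, 1: esi=9-1=8
cmp esi, 5  (cmp 8,5)
jg again: taken
after or edi, 7: edi=7|7=7
after sub esi, 1: esi=8-1=7
cmp esi, 5  (cmp 7,5)
jg again: taken
after or edi, 7: edi=7|7=7
after sub esi, 1: esi=7-1=6
cmp esi, 5  (cmp 6,5)
jg again: taken
after or edi, 7: edi=7|7=7
after sub esi, 1: esi=6-1=5
cmp esi, 5  (cmp 5,5)
jg again: not taken
halt.
Total executed instructions: 19.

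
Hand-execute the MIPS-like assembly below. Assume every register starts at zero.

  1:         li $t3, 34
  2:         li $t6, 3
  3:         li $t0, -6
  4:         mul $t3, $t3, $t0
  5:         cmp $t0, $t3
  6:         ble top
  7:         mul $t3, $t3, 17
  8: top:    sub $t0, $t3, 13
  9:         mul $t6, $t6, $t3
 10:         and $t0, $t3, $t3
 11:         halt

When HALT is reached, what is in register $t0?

-3468

$t3=34
$t6=3
$t0=-6
$t3=34*(-6)=-204
cmp $t0, $t3  (cmp -6,-204)
ble top: not taken
$t3=(-204)*17=-3468
$t0=(-3468)-13=-3481
$t6=3*(-3468)=-10404
$t0=(-3468)&(-3468)=-3468
halt.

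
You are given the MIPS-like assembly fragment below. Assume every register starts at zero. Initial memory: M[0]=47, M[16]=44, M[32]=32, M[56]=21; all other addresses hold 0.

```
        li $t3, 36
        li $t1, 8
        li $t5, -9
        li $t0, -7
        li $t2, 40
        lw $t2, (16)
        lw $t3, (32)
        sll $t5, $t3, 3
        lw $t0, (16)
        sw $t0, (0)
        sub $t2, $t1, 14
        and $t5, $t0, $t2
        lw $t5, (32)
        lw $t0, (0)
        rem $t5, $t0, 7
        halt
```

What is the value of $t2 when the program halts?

li $t3, 36 → $t3=36
li $t1, 8 → $t1=8
li $t5, -9 → $t5=-9
li $t0, -7 → $t0=-7
li $t2, 40 → $t2=40
lw $t2, (16) → $t2=M[16]=44
lw $t3, (32) → $t3=M[32]=32
sll $t5, $t3, 3 → $t5=32<<3=256
lw $t0, (16) → $t0=M[16]=44
sw $t0, (0) → M[0]=44
sub $t2, $t1, 14 → $t2=8-14=-6
and $t5, $t0, $t2 → $t5=44&(-6)=40
lw $t5, (32) → $t5=M[32]=32
lw $t0, (0) → $t0=M[0]=44
rem $t5, $t0, 7 → $t5=44%7=2
halt.

-6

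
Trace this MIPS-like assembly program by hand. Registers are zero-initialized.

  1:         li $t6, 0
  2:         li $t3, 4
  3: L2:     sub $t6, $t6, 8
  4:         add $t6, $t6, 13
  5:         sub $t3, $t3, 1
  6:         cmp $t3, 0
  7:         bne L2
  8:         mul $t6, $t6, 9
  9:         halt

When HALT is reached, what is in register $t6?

li $t6, 0 → $t6=0
li $t3, 4 → $t3=4
sub $t6, $t6, 8 → $t6=0-8=-8
add $t6, $t6, 13 → $t6=(-8)+13=5
sub $t3, $t3, 1 → $t3=4-1=3
cmp $t3, 0  (cmp 3,0)
bne L2: taken
sub $t6, $t6, 8 → $t6=5-8=-3
add $t6, $t6, 13 → $t6=(-3)+13=10
sub $t3, $t3, 1 → $t3=3-1=2
cmp $t3, 0  (cmp 2,0)
bne L2: taken
sub $t6, $t6, 8 → $t6=10-8=2
add $t6, $t6, 13 → $t6=2+13=15
sub $t3, $t3, 1 → $t3=2-1=1
cmp $t3, 0  (cmp 1,0)
bne L2: taken
sub $t6, $t6, 8 → $t6=15-8=7
add $t6, $t6, 13 → $t6=7+13=20
sub $t3, $t3, 1 → $t3=1-1=0
cmp $t3, 0  (cmp 0,0)
bne L2: not taken
mul $t6, $t6, 9 → $t6=20*9=180
halt.

180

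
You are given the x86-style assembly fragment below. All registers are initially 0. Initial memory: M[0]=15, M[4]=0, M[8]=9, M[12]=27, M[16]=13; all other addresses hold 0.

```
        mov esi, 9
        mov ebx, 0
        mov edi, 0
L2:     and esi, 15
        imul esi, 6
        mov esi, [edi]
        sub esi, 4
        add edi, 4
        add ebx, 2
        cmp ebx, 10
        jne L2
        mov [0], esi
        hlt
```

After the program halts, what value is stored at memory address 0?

esi=9
ebx=0
edi=0
esi=9&15=9
esi=9*6=54
esi=M[0]=15
esi=15-4=11
edi=0+4=4
ebx=0+2=2
cmp ebx, 10  (cmp 2,10)
jne L2: taken
esi=11&15=11
esi=11*6=66
esi=M[4]=0
esi=0-4=-4
edi=4+4=8
ebx=2+2=4
cmp ebx, 10  (cmp 4,10)
jne L2: taken
esi=(-4)&15=12
esi=12*6=72
esi=M[8]=9
esi=9-4=5
edi=8+4=12
ebx=4+2=6
cmp ebx, 10  (cmp 6,10)
jne L2: taken
esi=5&15=5
esi=5*6=30
esi=M[12]=27
esi=27-4=23
edi=12+4=16
ebx=6+2=8
cmp ebx, 10  (cmp 8,10)
jne L2: taken
esi=23&15=7
esi=7*6=42
esi=M[16]=13
esi=13-4=9
edi=16+4=20
ebx=8+2=10
cmp ebx, 10  (cmp 10,10)
jne L2: not taken
mov [0], esi → M[0]=9
halt.

9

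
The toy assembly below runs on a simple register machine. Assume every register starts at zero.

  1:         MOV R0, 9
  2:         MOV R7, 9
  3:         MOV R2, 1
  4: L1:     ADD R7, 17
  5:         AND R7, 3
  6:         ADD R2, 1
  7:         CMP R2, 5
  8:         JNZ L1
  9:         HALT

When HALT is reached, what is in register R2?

5

after MOV R0, 9: R0=9
after MOV R7, 9: R7=9
after MOV R2, 1: R2=1
after ADD R7, 17: R7=9+17=26
after AND R7, 3: R7=26&3=2
after ADD R2, 1: R2=1+1=2
CMP R2, 5  (cmp 2,5)
JNZ L1: taken
after ADD R7, 17: R7=2+17=19
after AND R7, 3: R7=19&3=3
after ADD R2, 1: R2=2+1=3
CMP R2, 5  (cmp 3,5)
JNZ L1: taken
after ADD R7, 17: R7=3+17=20
after AND R7, 3: R7=20&3=0
after ADD R2, 1: R2=3+1=4
CMP R2, 5  (cmp 4,5)
JNZ L1: taken
after ADD R7, 17: R7=0+17=17
after AND R7, 3: R7=17&3=1
after ADD R2, 1: R2=4+1=5
CMP R2, 5  (cmp 5,5)
JNZ L1: not taken
halt.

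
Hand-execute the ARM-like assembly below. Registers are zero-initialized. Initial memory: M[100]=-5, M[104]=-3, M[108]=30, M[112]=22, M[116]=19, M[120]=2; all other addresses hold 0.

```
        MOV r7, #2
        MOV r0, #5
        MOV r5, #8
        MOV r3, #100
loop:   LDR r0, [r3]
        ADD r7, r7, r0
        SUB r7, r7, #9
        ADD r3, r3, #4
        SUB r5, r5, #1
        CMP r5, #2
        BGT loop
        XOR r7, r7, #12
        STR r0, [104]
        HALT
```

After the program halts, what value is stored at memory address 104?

2

after MOV r7, #2: r7=2
after MOV r0, #5: r0=5
after MOV r5, #8: r5=8
after MOV r3, #100: r3=100
after LDR r0, [r3]: r0=M[100]=-5
after ADD r7, r7, r0: r7=2+(-5)=-3
after SUB r7, r7, #9: r7=(-3)-9=-12
after ADD r3, r3, #4: r3=100+4=104
after SUB r5, r5, #1: r5=8-1=7
CMP r5, #2  (cmp 7,2)
BGT loop: taken
after LDR r0, [r3]: r0=M[104]=-3
after ADD r7, r7, r0: r7=(-12)+(-3)=-15
after SUB r7, r7, #9: r7=(-15)-9=-24
after ADD r3, r3, #4: r3=104+4=108
after SUB r5, r5, #1: r5=7-1=6
CMP r5, #2  (cmp 6,2)
BGT loop: taken
after LDR r0, [r3]: r0=M[108]=30
after ADD r7, r7, r0: r7=(-24)+30=6
after SUB r7, r7, #9: r7=6-9=-3
after ADD r3, r3, #4: r3=108+4=112
after SUB r5, r5, #1: r5=6-1=5
CMP r5, #2  (cmp 5,2)
BGT loop: taken
after LDR r0, [r3]: r0=M[112]=22
after ADD r7, r7, r0: r7=(-3)+22=19
after SUB r7, r7, #9: r7=19-9=10
after ADD r3, r3, #4: r3=112+4=116
after SUB r5, r5, #1: r5=5-1=4
CMP r5, #2  (cmp 4,2)
BGT loop: taken
after LDR r0, [r3]: r0=M[116]=19
after ADD r7, r7, r0: r7=10+19=29
after SUB r7, r7, #9: r7=29-9=20
after ADD r3, r3, #4: r3=116+4=120
after SUB r5, r5, #1: r5=4-1=3
CMP r5, #2  (cmp 3,2)
BGT loop: taken
after LDR r0, [r3]: r0=M[120]=2
after ADD r7, r7, r0: r7=20+2=22
after SUB r7, r7, #9: r7=22-9=13
after ADD r3, r3, #4: r3=120+4=124
after SUB r5, r5, #1: r5=3-1=2
CMP r5, #2  (cmp 2,2)
BGT loop: not taken
after XOR r7, r7, #12: r7=13^12=1
STR r0, [104] → M[104]=2
halt.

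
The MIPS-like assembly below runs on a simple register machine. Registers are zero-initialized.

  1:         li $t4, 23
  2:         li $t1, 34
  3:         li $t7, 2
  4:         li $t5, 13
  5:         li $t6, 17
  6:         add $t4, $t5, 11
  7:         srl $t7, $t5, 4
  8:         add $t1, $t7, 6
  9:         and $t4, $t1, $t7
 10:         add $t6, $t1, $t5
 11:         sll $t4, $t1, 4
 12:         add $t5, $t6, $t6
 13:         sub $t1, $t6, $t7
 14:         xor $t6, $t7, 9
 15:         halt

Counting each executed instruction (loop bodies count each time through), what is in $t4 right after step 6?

24

after li $t4, 23: $t4=23
after li $t1, 34: $t1=34
after li $t7, 2: $t7=2
after li $t5, 13: $t5=13
after li $t6, 17: $t6=17
after add $t4, $t5, 11: $t4=13+11=24
After step 6: $t4 = 24.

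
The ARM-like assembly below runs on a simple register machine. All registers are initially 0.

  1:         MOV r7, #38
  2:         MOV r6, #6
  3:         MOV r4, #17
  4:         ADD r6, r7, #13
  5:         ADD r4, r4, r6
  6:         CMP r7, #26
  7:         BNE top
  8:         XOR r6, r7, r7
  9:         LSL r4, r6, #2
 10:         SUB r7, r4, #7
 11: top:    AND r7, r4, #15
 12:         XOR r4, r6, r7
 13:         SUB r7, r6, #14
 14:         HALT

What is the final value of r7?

37

after MOV r7, #38: r7=38
after MOV r6, #6: r6=6
after MOV r4, #17: r4=17
after ADD r6, r7, #13: r6=38+13=51
after ADD r4, r4, r6: r4=17+51=68
CMP r7, #26  (cmp 38,26)
BNE top: taken
after AND r7, r4, #15: r7=68&15=4
after XOR r4, r6, r7: r4=51^4=55
after SUB r7, r6, #14: r7=51-14=37
halt.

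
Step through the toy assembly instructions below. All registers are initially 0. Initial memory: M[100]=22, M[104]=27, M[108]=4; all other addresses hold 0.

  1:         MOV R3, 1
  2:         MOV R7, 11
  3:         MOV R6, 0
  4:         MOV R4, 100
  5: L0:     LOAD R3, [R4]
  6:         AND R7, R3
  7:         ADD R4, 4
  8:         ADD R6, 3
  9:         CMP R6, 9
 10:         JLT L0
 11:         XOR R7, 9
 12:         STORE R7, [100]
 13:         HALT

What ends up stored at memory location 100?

9

R3=1
R7=11
R6=0
R4=100
R3=M[100]=22
R7=11&22=2
R4=100+4=104
R6=0+3=3
CMP R6, 9  (cmp 3,9)
JLT L0: taken
R3=M[104]=27
R7=2&27=2
R4=104+4=108
R6=3+3=6
CMP R6, 9  (cmp 6,9)
JLT L0: taken
R3=M[108]=4
R7=2&4=0
R4=108+4=112
R6=6+3=9
CMP R6, 9  (cmp 9,9)
JLT L0: not taken
R7=0^9=9
STORE R7, [100] → M[100]=9
halt.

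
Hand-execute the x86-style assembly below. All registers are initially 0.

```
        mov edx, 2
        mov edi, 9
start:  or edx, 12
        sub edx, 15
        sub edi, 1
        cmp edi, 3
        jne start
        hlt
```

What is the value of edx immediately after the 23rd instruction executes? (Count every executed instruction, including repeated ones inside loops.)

-34

edx=2
edi=9
edx=2|12=14
edx=14-15=-1
edi=9-1=8
cmp edi, 3  (cmp 8,3)
jne start: taken
edx=(-1)|12=-1
edx=(-1)-15=-16
edi=8-1=7
cmp edi, 3  (cmp 7,3)
jne start: taken
edx=(-16)|12=-4
edx=(-4)-15=-19
edi=7-1=6
cmp edi, 3  (cmp 6,3)
jne start: taken
edx=(-19)|12=-19
edx=(-19)-15=-34
edi=6-1=5
cmp edi, 3  (cmp 5,3)
jne start: taken
edx=(-34)|12=-34
After step 23: edx = -34.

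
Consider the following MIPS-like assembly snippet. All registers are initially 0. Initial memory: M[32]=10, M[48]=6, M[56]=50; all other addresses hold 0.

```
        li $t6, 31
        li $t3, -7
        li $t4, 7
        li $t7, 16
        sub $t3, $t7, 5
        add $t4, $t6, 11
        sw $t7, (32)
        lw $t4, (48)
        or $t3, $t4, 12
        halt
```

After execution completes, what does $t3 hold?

li $t6, 31 → $t6=31
li $t3, -7 → $t3=-7
li $t4, 7 → $t4=7
li $t7, 16 → $t7=16
sub $t3, $t7, 5 → $t3=16-5=11
add $t4, $t6, 11 → $t4=31+11=42
sw $t7, (32) → M[32]=16
lw $t4, (48) → $t4=M[48]=6
or $t3, $t4, 12 → $t3=6|12=14
halt.

14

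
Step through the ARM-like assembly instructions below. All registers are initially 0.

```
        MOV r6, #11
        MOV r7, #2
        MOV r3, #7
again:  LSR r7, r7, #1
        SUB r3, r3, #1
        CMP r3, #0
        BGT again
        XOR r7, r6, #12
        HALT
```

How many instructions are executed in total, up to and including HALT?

33

after MOV r6, #11: r6=11
after MOV r7, #2: r7=2
after MOV r3, #7: r3=7
after LSR r7, r7, #1: r7=2>>1=1
after SUB r3, r3, #1: r3=7-1=6
CMP r3, #0  (cmp 6,0)
BGT again: taken
after LSR r7, r7, #1: r7=1>>1=0
after SUB r3, r3, #1: r3=6-1=5
CMP r3, #0  (cmp 5,0)
BGT again: taken
after LSR r7, r7, #1: r7=0>>1=0
after SUB r3, r3, #1: r3=5-1=4
CMP r3, #0  (cmp 4,0)
BGT again: taken
after LSR r7, r7, #1: r7=0>>1=0
after SUB r3, r3, #1: r3=4-1=3
CMP r3, #0  (cmp 3,0)
BGT again: taken
after LSR r7, r7, #1: r7=0>>1=0
after SUB r3, r3, #1: r3=3-1=2
CMP r3, #0  (cmp 2,0)
BGT again: taken
after LSR r7, r7, #1: r7=0>>1=0
after SUB r3, r3, #1: r3=2-1=1
CMP r3, #0  (cmp 1,0)
BGT again: taken
after LSR r7, r7, #1: r7=0>>1=0
after SUB r3, r3, #1: r3=1-1=0
CMP r3, #0  (cmp 0,0)
BGT again: not taken
after XOR r7, r6, #12: r7=11^12=7
halt.
Total executed instructions: 33.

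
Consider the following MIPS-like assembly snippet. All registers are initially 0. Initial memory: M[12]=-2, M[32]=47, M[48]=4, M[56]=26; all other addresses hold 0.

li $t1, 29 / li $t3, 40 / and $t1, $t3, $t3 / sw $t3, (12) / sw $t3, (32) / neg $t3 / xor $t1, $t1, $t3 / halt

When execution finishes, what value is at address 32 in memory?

li $t1, 29 → $t1=29
li $t3, 40 → $t3=40
and $t1, $t3, $t3 → $t1=40&40=40
sw $t3, (12) → M[12]=40
sw $t3, (32) → M[32]=40
neg $t3 → $t3=-(40)=-40
xor $t1, $t1, $t3 → $t1=40^(-40)=-16
halt.

40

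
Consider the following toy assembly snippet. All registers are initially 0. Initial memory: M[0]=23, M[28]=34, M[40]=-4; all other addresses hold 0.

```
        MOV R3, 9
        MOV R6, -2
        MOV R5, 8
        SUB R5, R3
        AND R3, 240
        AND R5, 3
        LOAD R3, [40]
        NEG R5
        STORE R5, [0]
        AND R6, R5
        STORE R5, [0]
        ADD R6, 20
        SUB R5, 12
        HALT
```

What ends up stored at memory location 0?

-3

after MOV R3, 9: R3=9
after MOV R6, -2: R6=-2
after MOV R5, 8: R5=8
after SUB R5, R3: R5=8-9=-1
after AND R3, 240: R3=9&240=0
after AND R5, 3: R5=(-1)&3=3
after LOAD R3, [40]: R3=M[40]=-4
after NEG R5: R5=-(3)=-3
STORE R5, [0] → M[0]=-3
after AND R6, R5: R6=(-2)&(-3)=-4
STORE R5, [0] → M[0]=-3
after ADD R6, 20: R6=(-4)+20=16
after SUB R5, 12: R5=(-3)-12=-15
halt.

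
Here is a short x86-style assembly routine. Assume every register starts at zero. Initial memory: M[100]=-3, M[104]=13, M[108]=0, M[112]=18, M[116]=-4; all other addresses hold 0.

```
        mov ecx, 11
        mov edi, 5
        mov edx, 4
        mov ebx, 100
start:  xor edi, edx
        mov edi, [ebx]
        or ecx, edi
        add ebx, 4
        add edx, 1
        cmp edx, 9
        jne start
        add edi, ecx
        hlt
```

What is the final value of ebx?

ecx=11
edi=5
edx=4
ebx=100
edi=5^4=1
edi=M[100]=-3
ecx=11|(-3)=-1
ebx=100+4=104
edx=4+1=5
cmp edx, 9  (cmp 5,9)
jne start: taken
edi=(-3)^5=-8
edi=M[104]=13
ecx=(-1)|13=-1
ebx=104+4=108
edx=5+1=6
cmp edx, 9  (cmp 6,9)
jne start: taken
edi=13^6=11
edi=M[108]=0
ecx=(-1)|0=-1
ebx=108+4=112
edx=6+1=7
cmp edx, 9  (cmp 7,9)
jne start: taken
edi=0^7=7
edi=M[112]=18
ecx=(-1)|18=-1
ebx=112+4=116
edx=7+1=8
cmp edx, 9  (cmp 8,9)
jne start: taken
edi=18^8=26
edi=M[116]=-4
ecx=(-1)|(-4)=-1
ebx=116+4=120
edx=8+1=9
cmp edx, 9  (cmp 9,9)
jne start: not taken
edi=(-4)+(-1)=-5
halt.

120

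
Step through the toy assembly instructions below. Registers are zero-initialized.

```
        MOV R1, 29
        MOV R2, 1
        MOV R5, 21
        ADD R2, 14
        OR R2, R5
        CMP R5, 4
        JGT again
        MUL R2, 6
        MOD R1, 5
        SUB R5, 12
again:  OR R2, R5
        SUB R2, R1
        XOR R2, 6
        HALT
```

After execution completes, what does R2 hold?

after MOV R1, 29: R1=29
after MOV R2, 1: R2=1
after MOV R5, 21: R5=21
after ADD R2, 14: R2=1+14=15
after OR R2, R5: R2=15|21=31
CMP R5, 4  (cmp 21,4)
JGT again: taken
after OR R2, R5: R2=31|21=31
after SUB R2, R1: R2=31-29=2
after XOR R2, 6: R2=2^6=4
halt.

4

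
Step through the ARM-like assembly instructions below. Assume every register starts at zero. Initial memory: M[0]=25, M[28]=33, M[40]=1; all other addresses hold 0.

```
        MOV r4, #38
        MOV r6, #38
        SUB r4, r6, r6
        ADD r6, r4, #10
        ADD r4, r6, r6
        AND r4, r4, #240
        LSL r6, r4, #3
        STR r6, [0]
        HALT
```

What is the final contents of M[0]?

r4=38
r6=38
r4=38-38=0
r6=0+10=10
r4=10+10=20
r4=20&240=16
r6=16<<3=128
STR r6, [0] → M[0]=128
halt.

128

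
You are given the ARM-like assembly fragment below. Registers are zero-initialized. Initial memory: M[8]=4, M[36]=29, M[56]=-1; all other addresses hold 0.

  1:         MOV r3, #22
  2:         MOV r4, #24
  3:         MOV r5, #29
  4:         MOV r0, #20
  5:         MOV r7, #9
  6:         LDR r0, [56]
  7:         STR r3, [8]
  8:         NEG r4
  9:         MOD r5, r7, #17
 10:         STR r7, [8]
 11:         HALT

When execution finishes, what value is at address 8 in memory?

after MOV r3, #22: r3=22
after MOV r4, #24: r4=24
after MOV r5, #29: r5=29
after MOV r0, #20: r0=20
after MOV r7, #9: r7=9
after LDR r0, [56]: r0=M[56]=-1
STR r3, [8] → M[8]=22
after NEG r4: r4=-(24)=-24
after MOD r5, r7, #17: r5=9%17=9
STR r7, [8] → M[8]=9
halt.

9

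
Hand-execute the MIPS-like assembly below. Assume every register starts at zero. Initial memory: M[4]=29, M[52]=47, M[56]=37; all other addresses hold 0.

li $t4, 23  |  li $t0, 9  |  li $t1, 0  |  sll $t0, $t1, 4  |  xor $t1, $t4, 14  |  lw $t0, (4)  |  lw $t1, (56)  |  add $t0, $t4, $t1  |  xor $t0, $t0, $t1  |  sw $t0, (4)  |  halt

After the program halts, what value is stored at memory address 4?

$t4=23
$t0=9
$t1=0
$t0=0<<4=0
$t1=23^14=25
$t0=M[4]=29
$t1=M[56]=37
$t0=23+37=60
$t0=60^37=25
sw $t0, (4) → M[4]=25
halt.

25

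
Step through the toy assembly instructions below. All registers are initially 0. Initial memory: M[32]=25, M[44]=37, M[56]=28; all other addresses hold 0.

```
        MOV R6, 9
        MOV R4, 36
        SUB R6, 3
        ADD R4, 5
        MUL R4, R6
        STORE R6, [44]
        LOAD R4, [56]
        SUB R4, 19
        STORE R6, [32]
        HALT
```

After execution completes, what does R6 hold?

R6=9
R4=36
R6=9-3=6
R4=36+5=41
R4=41*6=246
STORE R6, [44] → M[44]=6
R4=M[56]=28
R4=28-19=9
STORE R6, [32] → M[32]=6
halt.

6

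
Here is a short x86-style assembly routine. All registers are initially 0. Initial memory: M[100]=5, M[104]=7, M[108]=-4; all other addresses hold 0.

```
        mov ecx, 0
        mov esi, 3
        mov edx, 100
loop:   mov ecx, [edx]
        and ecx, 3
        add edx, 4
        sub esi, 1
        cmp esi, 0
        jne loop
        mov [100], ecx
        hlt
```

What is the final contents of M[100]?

after mov ecx, 0: ecx=0
after mov esi, 3: esi=3
after mov edx, 100: edx=100
after mov ecx, [edx]: ecx=M[100]=5
after and ecx, 3: ecx=5&3=1
after add edx, 4: edx=100+4=104
after sub esi, 1: esi=3-1=2
cmp esi, 0  (cmp 2,0)
jne loop: taken
after mov ecx, [edx]: ecx=M[104]=7
after and ecx, 3: ecx=7&3=3
after add edx, 4: edx=104+4=108
after sub esi, 1: esi=2-1=1
cmp esi, 0  (cmp 1,0)
jne loop: taken
after mov ecx, [edx]: ecx=M[108]=-4
after and ecx, 3: ecx=(-4)&3=0
after add edx, 4: edx=108+4=112
after sub esi, 1: esi=1-1=0
cmp esi, 0  (cmp 0,0)
jne loop: not taken
mov [100], ecx → M[100]=0
halt.

0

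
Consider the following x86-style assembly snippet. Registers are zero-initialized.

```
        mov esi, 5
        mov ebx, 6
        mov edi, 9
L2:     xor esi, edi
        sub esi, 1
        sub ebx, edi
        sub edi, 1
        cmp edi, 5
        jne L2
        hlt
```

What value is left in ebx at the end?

-24

esi=5
ebx=6
edi=9
esi=5^9=12
esi=12-1=11
ebx=6-9=-3
edi=9-1=8
cmp edi, 5  (cmp 8,5)
jne L2: taken
esi=11^8=3
esi=3-1=2
ebx=(-3)-8=-11
edi=8-1=7
cmp edi, 5  (cmp 7,5)
jne L2: taken
esi=2^7=5
esi=5-1=4
ebx=(-11)-7=-18
edi=7-1=6
cmp edi, 5  (cmp 6,5)
jne L2: taken
esi=4^6=2
esi=2-1=1
ebx=(-18)-6=-24
edi=6-1=5
cmp edi, 5  (cmp 5,5)
jne L2: not taken
halt.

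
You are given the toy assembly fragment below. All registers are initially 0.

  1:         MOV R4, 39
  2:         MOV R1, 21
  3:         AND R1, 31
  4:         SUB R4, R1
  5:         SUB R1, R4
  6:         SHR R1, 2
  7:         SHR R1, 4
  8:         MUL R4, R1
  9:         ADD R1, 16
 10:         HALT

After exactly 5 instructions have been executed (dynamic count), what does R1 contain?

after MOV R4, 39: R4=39
after MOV R1, 21: R1=21
after AND R1, 31: R1=21&31=21
after SUB R4, R1: R4=39-21=18
after SUB R1, R4: R1=21-18=3
After step 5: R1 = 3.

3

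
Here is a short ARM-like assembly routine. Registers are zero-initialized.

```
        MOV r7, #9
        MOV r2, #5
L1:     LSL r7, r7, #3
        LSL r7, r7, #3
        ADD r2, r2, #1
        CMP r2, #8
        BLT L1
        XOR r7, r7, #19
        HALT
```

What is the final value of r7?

2359315

r7=9
r2=5
r7=9<<3=72
r7=72<<3=576
r2=5+1=6
CMP r2, #8  (cmp 6,8)
BLT L1: taken
r7=576<<3=4608
r7=4608<<3=36864
r2=6+1=7
CMP r2, #8  (cmp 7,8)
BLT L1: taken
r7=36864<<3=294912
r7=294912<<3=2359296
r2=7+1=8
CMP r2, #8  (cmp 8,8)
BLT L1: not taken
r7=2359296^19=2359315
halt.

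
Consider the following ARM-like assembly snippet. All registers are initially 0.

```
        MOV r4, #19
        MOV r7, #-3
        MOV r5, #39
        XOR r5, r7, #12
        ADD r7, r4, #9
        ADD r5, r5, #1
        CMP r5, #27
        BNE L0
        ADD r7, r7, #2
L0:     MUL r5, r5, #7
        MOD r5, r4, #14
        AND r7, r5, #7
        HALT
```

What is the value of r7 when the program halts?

5

after MOV r4, #19: r4=19
after MOV r7, #-3: r7=-3
after MOV r5, #39: r5=39
after XOR r5, r7, #12: r5=(-3)^12=-15
after ADD r7, r4, #9: r7=19+9=28
after ADD r5, r5, #1: r5=(-15)+1=-14
CMP r5, #27  (cmp -14,27)
BNE L0: taken
after MUL r5, r5, #7: r5=(-14)*7=-98
after MOD r5, r4, #14: r5=19%14=5
after AND r7, r5, #7: r7=5&7=5
halt.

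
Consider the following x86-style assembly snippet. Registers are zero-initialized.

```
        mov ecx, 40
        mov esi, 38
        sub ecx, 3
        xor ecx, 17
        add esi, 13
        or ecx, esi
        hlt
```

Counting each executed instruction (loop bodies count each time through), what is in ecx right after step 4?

after mov ecx, 40: ecx=40
after mov esi, 38: esi=38
after sub ecx, 3: ecx=40-3=37
after xor ecx, 17: ecx=37^17=52
After step 4: ecx = 52.

52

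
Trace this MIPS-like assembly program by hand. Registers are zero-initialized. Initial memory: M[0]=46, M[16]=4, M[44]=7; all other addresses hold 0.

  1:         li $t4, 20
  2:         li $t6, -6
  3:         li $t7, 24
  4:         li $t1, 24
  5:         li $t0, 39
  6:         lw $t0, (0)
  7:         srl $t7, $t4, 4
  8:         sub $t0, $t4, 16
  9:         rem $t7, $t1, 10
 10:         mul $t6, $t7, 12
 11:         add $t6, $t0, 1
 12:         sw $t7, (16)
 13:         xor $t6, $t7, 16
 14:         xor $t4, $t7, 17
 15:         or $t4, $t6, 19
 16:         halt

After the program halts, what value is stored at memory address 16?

4

after li $t4, 20: $t4=20
after li $t6, -6: $t6=-6
after li $t7, 24: $t7=24
after li $t1, 24: $t1=24
after li $t0, 39: $t0=39
after lw $t0, (0): $t0=M[0]=46
after srl $t7, $t4, 4: $t7=20>>4=1
after sub $t0, $t4, 16: $t0=20-16=4
after rem $t7, $t1, 10: $t7=24%10=4
after mul $t6, $t7, 12: $t6=4*12=48
after add $t6, $t0, 1: $t6=4+1=5
sw $t7, (16) → M[16]=4
after xor $t6, $t7, 16: $t6=4^16=20
after xor $t4, $t7, 17: $t4=4^17=21
after or $t4, $t6, 19: $t4=20|19=23
halt.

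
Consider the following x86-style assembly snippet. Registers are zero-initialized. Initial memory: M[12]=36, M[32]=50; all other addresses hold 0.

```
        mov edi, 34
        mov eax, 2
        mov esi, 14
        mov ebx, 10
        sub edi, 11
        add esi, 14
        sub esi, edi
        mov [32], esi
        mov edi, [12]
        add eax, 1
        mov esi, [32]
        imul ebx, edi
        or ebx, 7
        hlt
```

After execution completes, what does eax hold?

3

after mov edi, 34: edi=34
after mov eax, 2: eax=2
after mov esi, 14: esi=14
after mov ebx, 10: ebx=10
after sub edi, 11: edi=34-11=23
after add esi, 14: esi=14+14=28
after sub esi, edi: esi=28-23=5
mov [32], esi → M[32]=5
after mov edi, [12]: edi=M[12]=36
after add eax, 1: eax=2+1=3
after mov esi, [32]: esi=M[32]=5
after imul ebx, edi: ebx=10*36=360
after or ebx, 7: ebx=360|7=367
halt.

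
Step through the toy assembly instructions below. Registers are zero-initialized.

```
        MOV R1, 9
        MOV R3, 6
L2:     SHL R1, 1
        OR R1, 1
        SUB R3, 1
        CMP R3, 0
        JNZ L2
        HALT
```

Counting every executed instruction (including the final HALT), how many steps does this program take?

33

after MOV R1, 9: R1=9
after MOV R3, 6: R3=6
after SHL R1, 1: R1=9<<1=18
after OR R1, 1: R1=18|1=19
after SUB R3, 1: R3=6-1=5
CMP R3, 0  (cmp 5,0)
JNZ L2: taken
after SHL R1, 1: R1=19<<1=38
after OR R1, 1: R1=38|1=39
after SUB R3, 1: R3=5-1=4
CMP R3, 0  (cmp 4,0)
JNZ L2: taken
after SHL R1, 1: R1=39<<1=78
after OR R1, 1: R1=78|1=79
after SUB R3, 1: R3=4-1=3
CMP R3, 0  (cmp 3,0)
JNZ L2: taken
after SHL R1, 1: R1=79<<1=158
after OR R1, 1: R1=158|1=159
after SUB R3, 1: R3=3-1=2
CMP R3, 0  (cmp 2,0)
JNZ L2: taken
after SHL R1, 1: R1=159<<1=318
after OR R1, 1: R1=318|1=319
after SUB R3, 1: R3=2-1=1
CMP R3, 0  (cmp 1,0)
JNZ L2: taken
after SHL R1, 1: R1=319<<1=638
after OR R1, 1: R1=638|1=639
after SUB R3, 1: R3=1-1=0
CMP R3, 0  (cmp 0,0)
JNZ L2: not taken
halt.
Total executed instructions: 33.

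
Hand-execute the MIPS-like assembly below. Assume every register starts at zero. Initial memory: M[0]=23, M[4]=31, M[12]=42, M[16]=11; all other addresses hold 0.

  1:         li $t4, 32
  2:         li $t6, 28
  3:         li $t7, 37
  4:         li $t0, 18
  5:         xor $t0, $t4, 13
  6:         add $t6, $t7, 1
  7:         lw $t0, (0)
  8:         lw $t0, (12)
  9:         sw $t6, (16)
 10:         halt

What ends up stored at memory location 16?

38

after li $t4, 32: $t4=32
after li $t6, 28: $t6=28
after li $t7, 37: $t7=37
after li $t0, 18: $t0=18
after xor $t0, $t4, 13: $t0=32^13=45
after add $t6, $t7, 1: $t6=37+1=38
after lw $t0, (0): $t0=M[0]=23
after lw $t0, (12): $t0=M[12]=42
sw $t6, (16) → M[16]=38
halt.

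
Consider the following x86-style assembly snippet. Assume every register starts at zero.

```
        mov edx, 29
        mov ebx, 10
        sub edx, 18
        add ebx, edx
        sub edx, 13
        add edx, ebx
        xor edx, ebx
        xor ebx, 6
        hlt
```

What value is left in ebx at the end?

edx=29
ebx=10
edx=29-18=11
ebx=10+11=21
edx=11-13=-2
edx=(-2)+21=19
edx=19^21=6
ebx=21^6=19
halt.

19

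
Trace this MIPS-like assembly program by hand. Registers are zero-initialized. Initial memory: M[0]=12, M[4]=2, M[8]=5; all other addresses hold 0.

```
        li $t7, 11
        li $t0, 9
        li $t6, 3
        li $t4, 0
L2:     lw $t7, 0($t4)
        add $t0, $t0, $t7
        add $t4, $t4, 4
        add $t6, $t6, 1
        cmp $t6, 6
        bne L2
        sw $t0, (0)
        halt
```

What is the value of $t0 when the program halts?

28

after li $t7, 11: $t7=11
after li $t0, 9: $t0=9
after li $t6, 3: $t6=3
after li $t4, 0: $t4=0
after lw $t7, 0($t4): $t7=M[0]=12
after add $t0, $t0, $t7: $t0=9+12=21
after add $t4, $t4, 4: $t4=0+4=4
after add $t6, $t6, 1: $t6=3+1=4
cmp $t6, 6  (cmp 4,6)
bne L2: taken
after lw $t7, 0($t4): $t7=M[4]=2
after add $t0, $t0, $t7: $t0=21+2=23
after add $t4, $t4, 4: $t4=4+4=8
after add $t6, $t6, 1: $t6=4+1=5
cmp $t6, 6  (cmp 5,6)
bne L2: taken
after lw $t7, 0($t4): $t7=M[8]=5
after add $t0, $t0, $t7: $t0=23+5=28
after add $t4, $t4, 4: $t4=8+4=12
after add $t6, $t6, 1: $t6=5+1=6
cmp $t6, 6  (cmp 6,6)
bne L2: not taken
sw $t0, (0) → M[0]=28
halt.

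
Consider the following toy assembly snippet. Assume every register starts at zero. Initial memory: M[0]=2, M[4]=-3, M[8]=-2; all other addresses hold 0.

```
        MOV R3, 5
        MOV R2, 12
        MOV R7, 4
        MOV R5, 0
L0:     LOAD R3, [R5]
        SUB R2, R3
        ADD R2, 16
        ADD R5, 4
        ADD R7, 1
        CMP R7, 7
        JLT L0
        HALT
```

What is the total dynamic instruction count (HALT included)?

MOV R3, 5 → R3=5
MOV R2, 12 → R2=12
MOV R7, 4 → R7=4
MOV R5, 0 → R5=0
LOAD R3, [R5] → R3=M[0]=2
SUB R2, R3 → R2=12-2=10
ADD R2, 16 → R2=10+16=26
ADD R5, 4 → R5=0+4=4
ADD R7, 1 → R7=4+1=5
CMP R7, 7  (cmp 5,7)
JLT L0: taken
LOAD R3, [R5] → R3=M[4]=-3
SUB R2, R3 → R2=26-(-3)=29
ADD R2, 16 → R2=29+16=45
ADD R5, 4 → R5=4+4=8
ADD R7, 1 → R7=5+1=6
CMP R7, 7  (cmp 6,7)
JLT L0: taken
LOAD R3, [R5] → R3=M[8]=-2
SUB R2, R3 → R2=45-(-2)=47
ADD R2, 16 → R2=47+16=63
ADD R5, 4 → R5=8+4=12
ADD R7, 1 → R7=6+1=7
CMP R7, 7  (cmp 7,7)
JLT L0: not taken
halt.
Total executed instructions: 26.

26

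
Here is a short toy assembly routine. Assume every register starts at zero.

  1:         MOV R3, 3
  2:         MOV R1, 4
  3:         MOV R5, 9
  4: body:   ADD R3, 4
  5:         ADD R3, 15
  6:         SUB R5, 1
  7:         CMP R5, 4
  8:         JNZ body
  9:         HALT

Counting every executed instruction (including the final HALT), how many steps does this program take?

R3=3
R1=4
R5=9
R3=3+4=7
R3=7+15=22
R5=9-1=8
CMP R5, 4  (cmp 8,4)
JNZ body: taken
R3=22+4=26
R3=26+15=41
R5=8-1=7
CMP R5, 4  (cmp 7,4)
JNZ body: taken
R3=41+4=45
R3=45+15=60
R5=7-1=6
CMP R5, 4  (cmp 6,4)
JNZ body: taken
R3=60+4=64
R3=64+15=79
R5=6-1=5
CMP R5, 4  (cmp 5,4)
JNZ body: taken
R3=79+4=83
R3=83+15=98
R5=5-1=4
CMP R5, 4  (cmp 4,4)
JNZ body: not taken
halt.
Total executed instructions: 29.

29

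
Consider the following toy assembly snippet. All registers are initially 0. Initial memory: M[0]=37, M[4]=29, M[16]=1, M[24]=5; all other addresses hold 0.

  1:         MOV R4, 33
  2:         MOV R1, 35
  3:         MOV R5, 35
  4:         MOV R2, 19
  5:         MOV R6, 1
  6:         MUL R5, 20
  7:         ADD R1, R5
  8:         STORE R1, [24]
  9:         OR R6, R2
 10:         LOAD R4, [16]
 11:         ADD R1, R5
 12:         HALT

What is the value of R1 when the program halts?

1435

MOV R4, 33 → R4=33
MOV R1, 35 → R1=35
MOV R5, 35 → R5=35
MOV R2, 19 → R2=19
MOV R6, 1 → R6=1
MUL R5, 20 → R5=35*20=700
ADD R1, R5 → R1=35+700=735
STORE R1, [24] → M[24]=735
OR R6, R2 → R6=1|19=19
LOAD R4, [16] → R4=M[16]=1
ADD R1, R5 → R1=735+700=1435
halt.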